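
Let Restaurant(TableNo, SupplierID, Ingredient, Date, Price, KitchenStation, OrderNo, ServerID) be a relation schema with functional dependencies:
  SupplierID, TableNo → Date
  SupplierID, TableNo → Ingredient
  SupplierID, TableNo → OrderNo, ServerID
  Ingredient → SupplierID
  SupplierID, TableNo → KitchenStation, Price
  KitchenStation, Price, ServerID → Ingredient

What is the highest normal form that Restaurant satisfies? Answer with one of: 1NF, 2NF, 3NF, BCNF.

Candidate keys: {Ingredient, TableNo}, {KitchenStation, Price, ServerID, TableNo}, {SupplierID, TableNo}. Prime attributes: {Ingredient, KitchenStation, Price, ServerID, SupplierID, TableNo}.
For Ingredient → SupplierID we have {Ingredient}⁺ = {Ingredient, SupplierID}; {Ingredient} is not a superkey, so BCNF fails.
Since {SupplierID} ⊆ prime attributes and every other non-superkey FD also has a prime right side, the schema is in 3NF.

3NF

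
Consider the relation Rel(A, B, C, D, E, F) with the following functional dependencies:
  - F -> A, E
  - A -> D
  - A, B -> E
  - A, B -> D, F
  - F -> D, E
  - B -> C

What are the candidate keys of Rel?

{A, B}, {B, F}

{B} never appears on the right of any FD, so every key must include it.
{A, B} is a candidate key since {A, B}⁺ = {A, B, C, D, E, F} covers every attribute.
{B, F} is a candidate key since {B, F}⁺ = {A, B, C, D, E, F} covers every attribute.
No proper subset of any of these is a key, and no other minimal superkey exists.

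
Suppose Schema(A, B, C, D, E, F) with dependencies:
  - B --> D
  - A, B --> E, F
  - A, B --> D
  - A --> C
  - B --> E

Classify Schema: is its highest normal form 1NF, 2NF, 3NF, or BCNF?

1NF

Candidate key: {A, B}. Prime attributes: {A, B}.
For B --> D we have {B}⁺ = {B, D, E}; {B} is not a superkey, so BCNF fails.
Because {D} is non-prime and the left side of B --> D is not a superkey, the relation is not in 3NF.
The proper key subset {A} of {A, B} determines non-prime {C}, so the relation is not even in 2NF.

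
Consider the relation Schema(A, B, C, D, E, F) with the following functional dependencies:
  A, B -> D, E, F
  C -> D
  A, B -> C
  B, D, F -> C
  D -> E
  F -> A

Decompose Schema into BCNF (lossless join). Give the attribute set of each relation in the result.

{A, F}; {B, C, F}; {C, D}; {D, E}

Candidate keys of the original relation: {A, B}, {B, F}.
In {A, B, C, D, E, F}, {C} is not a superkey ({C}⁺ restricted to this set is {C, D, E}), so split on C -> D, E into {C, D, E} and {A, B, C, F}.
In {C, D, E}, {D} is not a superkey ({D}⁺ restricted to this set is {D, E}), so split on D -> E into {D, E} and {C, D}.
{D, E} has no BCNF violation.
{C, D} has no BCNF violation.
In {A, B, C, F}, {F} is not a superkey ({F}⁺ restricted to this set is {A, F}), so split on F -> A into {A, F} and {B, C, F}.
{A, F} has no BCNF violation.
{B, C, F} has no BCNF violation.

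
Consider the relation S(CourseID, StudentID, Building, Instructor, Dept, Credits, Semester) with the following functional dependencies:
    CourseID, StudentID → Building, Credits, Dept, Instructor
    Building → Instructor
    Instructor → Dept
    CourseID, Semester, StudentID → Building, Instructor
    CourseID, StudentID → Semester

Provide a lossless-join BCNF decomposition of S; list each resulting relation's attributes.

Candidate key of the original relation: {CourseID, StudentID}.
Within {Building, CourseID, Credits, Dept, Instructor, Semester, StudentID}: {Building}⁺ ∩ {Building, CourseID, Credits, Dept, Instructor, Semester, StudentID} = {Building, Dept, Instructor}, not the whole set, so Building → Dept, Instructor violates BCNF; decompose into {Building, Dept, Instructor} and {Building, CourseID, Credits, Semester, StudentID}.
Within {Building, Dept, Instructor}: {Instructor}⁺ ∩ {Building, Dept, Instructor} = {Dept, Instructor}, not the whole set, so Instructor → Dept violates BCNF; decompose into {Dept, Instructor} and {Building, Instructor}.
{Dept, Instructor}: every determinant is a superkey — BCNF.
{Building, Instructor}: every determinant is a superkey — BCNF.
{Building, CourseID, Credits, Semester, StudentID}: every determinant is a superkey — BCNF.

{Building, CourseID, Credits, Semester, StudentID}; {Building, Instructor}; {Dept, Instructor}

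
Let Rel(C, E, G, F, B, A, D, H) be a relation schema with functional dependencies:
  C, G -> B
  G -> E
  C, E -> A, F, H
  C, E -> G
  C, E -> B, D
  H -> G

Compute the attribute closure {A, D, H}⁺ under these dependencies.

Start with {A, D, H}.
H -> G applies; add {G} → now {A, D, G, H}.
G -> E applies; add {E} → now {A, D, E, G, H}.
No further FD applies.

{A, D, E, G, H}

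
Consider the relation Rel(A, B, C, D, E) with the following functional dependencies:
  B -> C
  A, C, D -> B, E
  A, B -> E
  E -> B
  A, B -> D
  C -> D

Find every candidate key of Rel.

{A, B}, {A, C}, {A, E}

No FD produces {A}, so it must be in every candidate key.
{A, B}⁺ = {A, B, C, D, E}, which is every attribute, so {A, B} is a candidate key.
{A, C}⁺ = {A, B, C, D, E}, which is every attribute, so {A, C} is a candidate key.
{A, E}⁺ = {A, B, C, D, E}, which is every attribute, so {A, E} is a candidate key.
No proper subset of any of these is a key, and no other minimal superkey exists.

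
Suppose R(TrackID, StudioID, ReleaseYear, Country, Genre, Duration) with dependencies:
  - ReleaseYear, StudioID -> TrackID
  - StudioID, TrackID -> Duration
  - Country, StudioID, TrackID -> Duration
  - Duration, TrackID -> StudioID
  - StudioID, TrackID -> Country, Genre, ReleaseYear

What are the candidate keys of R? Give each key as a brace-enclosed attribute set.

Closure of {Duration, TrackID} is {Country, Duration, Genre, ReleaseYear, StudioID, TrackID}, the whole schema; {Duration, TrackID} is a candidate key.
Closure of {ReleaseYear, StudioID} is {Country, Duration, Genre, ReleaseYear, StudioID, TrackID}, the whole schema; {ReleaseYear, StudioID} is a candidate key.
Closure of {StudioID, TrackID} is {Country, Duration, Genre, ReleaseYear, StudioID, TrackID}, the whole schema; {StudioID, TrackID} is a candidate key.
No proper subset of any of these is a key, and no other minimal superkey exists.

{Duration, TrackID}, {ReleaseYear, StudioID}, {StudioID, TrackID}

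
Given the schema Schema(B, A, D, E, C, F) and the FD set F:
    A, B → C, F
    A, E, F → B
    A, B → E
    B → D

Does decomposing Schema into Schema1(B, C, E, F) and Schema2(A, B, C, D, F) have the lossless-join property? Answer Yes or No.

No

Common attributes: {B, C, F}; their closure is {B, C, D, F}.
Schema1 ⊄ {B, C, D, F} and Schema2 ⊄ {B, C, D, F}, so the split is lossy.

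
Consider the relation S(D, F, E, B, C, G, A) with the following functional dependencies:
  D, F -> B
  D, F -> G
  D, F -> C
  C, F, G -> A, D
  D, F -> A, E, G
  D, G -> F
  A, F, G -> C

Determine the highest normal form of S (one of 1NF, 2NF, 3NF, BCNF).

BCNF

Candidate keys: {A, F, G}, {C, F, G}, {D, F}, {D, G}. Prime attributes: {A, C, D, F, G}.
The left-hand side of every FD is a superkey, so BCNF is satisfied.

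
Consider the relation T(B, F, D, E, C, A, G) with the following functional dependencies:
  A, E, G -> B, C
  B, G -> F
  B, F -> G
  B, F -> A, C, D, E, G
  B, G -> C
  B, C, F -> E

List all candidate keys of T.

{B, F}⁺ = {A, B, C, D, E, F, G}, which is every attribute, so {B, F} is a candidate key.
{B, G}⁺ = {A, B, C, D, E, F, G}, which is every attribute, so {B, G} is a candidate key.
{A, E, G}⁺ = {A, B, C, D, E, F, G}, which is every attribute, so {A, E, G} is a candidate key.
Any other superkey properly contains one of these, so there are no further candidate keys.

{A, E, G}, {B, F}, {B, G}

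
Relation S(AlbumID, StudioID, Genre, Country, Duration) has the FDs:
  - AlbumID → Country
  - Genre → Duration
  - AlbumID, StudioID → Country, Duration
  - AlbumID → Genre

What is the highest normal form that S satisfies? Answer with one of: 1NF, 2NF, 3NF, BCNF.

Candidate key: {AlbumID, StudioID}. Prime attributes: {AlbumID, StudioID}.
AlbumID → Country breaks BCNF: {AlbumID}⁺ = {AlbumID, Country, Duration, Genre}, so {AlbumID} is not a superkey.
Because {Country} is non-prime and the left side of AlbumID → Country is not a superkey, the relation is not in 3NF.
{AlbumID} is a proper subset of the key {AlbumID, StudioID}, and {AlbumID}⁺ contains the non-prime attributes {Country, Duration, Genre} — a partial dependency, so 2NF is violated.

1NF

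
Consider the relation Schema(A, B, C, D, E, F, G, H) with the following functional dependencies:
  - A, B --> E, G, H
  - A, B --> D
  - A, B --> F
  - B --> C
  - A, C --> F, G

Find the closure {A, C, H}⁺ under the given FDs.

Start with {A, C, H}.
A, C --> F, G applies; add {F, G} → now {A, C, F, G, H}.
No further FD applies.

{A, C, F, G, H}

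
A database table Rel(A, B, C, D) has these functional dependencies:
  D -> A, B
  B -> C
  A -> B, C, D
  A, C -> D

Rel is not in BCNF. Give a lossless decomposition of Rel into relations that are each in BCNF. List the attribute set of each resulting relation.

Candidate keys of the original relation: {A}, {D}.
{A, B, C, D}: {B} determines {B, C} here but is not a superkey — split on B -> C, giving {B, C} and {A, B, D}.
{B, C} has no BCNF violation.
{A, B, D} has no BCNF violation.

{A, B, D}; {B, C}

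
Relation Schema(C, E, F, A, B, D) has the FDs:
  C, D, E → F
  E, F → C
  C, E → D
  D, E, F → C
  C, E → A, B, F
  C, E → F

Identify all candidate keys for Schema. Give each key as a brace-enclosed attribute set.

Attributes never on any right-hand side: {E} — every candidate key must contain it.
{C, E}⁺ = {A, B, C, D, E, F} — all of the relation — so {C, E} is a candidate key.
{E, F}⁺ = {A, B, C, D, E, F} — all of the relation — so {E, F} is a candidate key.
No proper subset of any of these is a key, and no other minimal superkey exists.

{C, E}, {E, F}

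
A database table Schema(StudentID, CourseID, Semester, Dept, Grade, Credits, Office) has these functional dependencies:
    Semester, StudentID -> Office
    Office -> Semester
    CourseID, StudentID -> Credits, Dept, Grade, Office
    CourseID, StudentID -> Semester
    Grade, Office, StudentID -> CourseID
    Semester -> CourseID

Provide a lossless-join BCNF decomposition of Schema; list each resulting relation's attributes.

{CourseID, Semester}; {Credits, Dept, Grade, Office, StudentID}; {Office, Semester}

Candidate keys of the original relation: {CourseID, StudentID}, {Office, StudentID}, {Semester, StudentID}.
In {CourseID, Credits, Dept, Grade, Office, Semester, StudentID}, {Office} is not a superkey ({Office}⁺ restricted to this set is {CourseID, Office, Semester}), so split on Office -> CourseID, Semester into {CourseID, Office, Semester} and {Credits, Dept, Grade, Office, StudentID}.
In {CourseID, Office, Semester}, {Semester} is not a superkey ({Semester}⁺ restricted to this set is {CourseID, Semester}), so split on Semester -> CourseID into {CourseID, Semester} and {Office, Semester}.
{CourseID, Semester}: every determinant is a superkey — BCNF.
{Office, Semester}: every determinant is a superkey — BCNF.
{Credits, Dept, Grade, Office, StudentID}: every determinant is a superkey — BCNF.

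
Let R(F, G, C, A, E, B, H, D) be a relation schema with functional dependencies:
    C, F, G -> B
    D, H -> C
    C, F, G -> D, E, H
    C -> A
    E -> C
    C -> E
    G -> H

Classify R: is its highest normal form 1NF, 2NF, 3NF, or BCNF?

1NF

Candidate keys: {C, F, G}, {D, F, G}, {E, F, G}. Prime attributes: {C, D, E, F, G}.
D, H -> C breaks BCNF: {D, H}⁺ = {A, C, D, E, H}, so {D, H} is not a superkey.
Because {A} is non-prime and the left side of C -> A is not a superkey, the relation is not in 3NF.
{C} is a proper subset of the key {C, F, G}, and {C}⁺ contains the non-prime attribute {A} — a partial dependency, so 2NF is violated.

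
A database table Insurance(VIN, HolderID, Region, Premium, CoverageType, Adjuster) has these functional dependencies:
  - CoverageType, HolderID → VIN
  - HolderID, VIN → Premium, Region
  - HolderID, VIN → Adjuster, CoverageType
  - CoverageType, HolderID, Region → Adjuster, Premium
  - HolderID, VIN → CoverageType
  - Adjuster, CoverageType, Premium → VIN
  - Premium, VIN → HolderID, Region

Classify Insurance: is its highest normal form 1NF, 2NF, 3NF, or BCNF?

Candidate keys: {Adjuster, CoverageType, Premium}, {CoverageType, HolderID}, {HolderID, VIN}, {Premium, VIN}. Prime attributes: {Adjuster, CoverageType, HolderID, Premium, VIN}.
Every FD has a superkey on the left, so the relation is in BCNF.

BCNF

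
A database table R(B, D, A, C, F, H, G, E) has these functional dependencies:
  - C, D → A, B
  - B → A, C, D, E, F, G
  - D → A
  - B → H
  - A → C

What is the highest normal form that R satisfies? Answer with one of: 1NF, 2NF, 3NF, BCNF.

2NF

Candidate keys: {B}, {D}. Prime attributes: {B, D}.
A → C: {A}⁺ = {A, C}, which is not all of the attributes, so the left side is not a superkey — BCNF is violated.
A → C determines the non-prime attribute {C} from a non-superkey — 3NF is violated.
With only single-attribute keys there can be no partial dependency, so 2NF holds.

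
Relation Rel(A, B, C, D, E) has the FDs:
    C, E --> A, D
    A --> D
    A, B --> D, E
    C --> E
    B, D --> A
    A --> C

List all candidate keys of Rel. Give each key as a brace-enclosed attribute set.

Attributes never on any right-hand side: {B} — every candidate key must contain it.
{A, B}⁺ = {A, B, C, D, E}, which is every attribute, so {A, B} is a candidate key.
{B, C}⁺ = {A, B, C, D, E}, which is every attribute, so {B, C} is a candidate key.
{B, D}⁺ = {A, B, C, D, E}, which is every attribute, so {B, D} is a candidate key.
No proper subset of any of these is a key, and no other minimal superkey exists.

{A, B}, {B, C}, {B, D}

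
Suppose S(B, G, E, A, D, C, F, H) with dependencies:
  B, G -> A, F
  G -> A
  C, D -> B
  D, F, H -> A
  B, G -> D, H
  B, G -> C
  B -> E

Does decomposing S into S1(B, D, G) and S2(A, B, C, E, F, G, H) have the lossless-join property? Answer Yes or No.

Common attributes: {B, G}; their closure is {A, B, C, D, E, F, G, H}.
This includes all of S1, so the common attributes are a superkey of S1 — the join is lossless.

Yes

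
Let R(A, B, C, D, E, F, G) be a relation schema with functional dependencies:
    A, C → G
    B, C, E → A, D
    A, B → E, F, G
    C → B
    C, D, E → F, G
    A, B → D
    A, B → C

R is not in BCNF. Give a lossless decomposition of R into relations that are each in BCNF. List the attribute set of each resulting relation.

{A, C, D, E, F, G}; {B, C}

Candidate keys of the original relation: {A, B}, {A, C}, {C, E}.
In {A, B, C, D, E, F, G}, {C} is not a superkey ({C}⁺ restricted to this set is {B, C}), so split on C → B into {B, C} and {A, C, D, E, F, G}.
{B, C} has no BCNF violation.
{A, C, D, E, F, G} has no BCNF violation.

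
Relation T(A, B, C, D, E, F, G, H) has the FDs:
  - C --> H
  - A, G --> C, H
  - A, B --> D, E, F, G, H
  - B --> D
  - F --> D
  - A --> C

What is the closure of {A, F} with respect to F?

Start with {A, F}.
F --> D applies; add {D} → now {A, D, F}.
A --> C applies; add {C} → now {A, C, D, F}.
C --> H applies; add {H} → now {A, C, D, F, H}.
No further FD applies.

{A, C, D, F, H}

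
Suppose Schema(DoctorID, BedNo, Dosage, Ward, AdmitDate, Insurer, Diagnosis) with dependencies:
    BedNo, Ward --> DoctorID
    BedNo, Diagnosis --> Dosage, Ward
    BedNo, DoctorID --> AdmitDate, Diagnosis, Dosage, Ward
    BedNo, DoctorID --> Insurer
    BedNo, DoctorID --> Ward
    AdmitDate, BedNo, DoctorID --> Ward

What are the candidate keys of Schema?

{BedNo} never appears on the right of any FD, so every key must include it.
{BedNo, Diagnosis}⁺ = {AdmitDate, BedNo, Diagnosis, DoctorID, Dosage, Insurer, Ward}, which is every attribute, so {BedNo, Diagnosis} is a candidate key.
{BedNo, DoctorID}⁺ = {AdmitDate, BedNo, Diagnosis, DoctorID, Dosage, Insurer, Ward}, which is every attribute, so {BedNo, DoctorID} is a candidate key.
{BedNo, Ward}⁺ = {AdmitDate, BedNo, Diagnosis, DoctorID, Dosage, Insurer, Ward}, which is every attribute, so {BedNo, Ward} is a candidate key.
Any other superkey properly contains one of these, so there are no further candidate keys.

{BedNo, Diagnosis}, {BedNo, DoctorID}, {BedNo, Ward}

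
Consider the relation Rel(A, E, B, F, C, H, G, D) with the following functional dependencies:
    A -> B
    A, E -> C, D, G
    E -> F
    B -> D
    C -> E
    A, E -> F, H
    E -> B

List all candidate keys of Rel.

No FD produces {A}, so it must be in every candidate key.
{A, C} is a candidate key since {A, C}⁺ = {A, B, C, D, E, F, G, H} covers every attribute.
{A, E} is a candidate key since {A, E}⁺ = {A, B, C, D, E, F, G, H} covers every attribute.
No proper subset of any of these is a key, and no other minimal superkey exists.

{A, C}, {A, E}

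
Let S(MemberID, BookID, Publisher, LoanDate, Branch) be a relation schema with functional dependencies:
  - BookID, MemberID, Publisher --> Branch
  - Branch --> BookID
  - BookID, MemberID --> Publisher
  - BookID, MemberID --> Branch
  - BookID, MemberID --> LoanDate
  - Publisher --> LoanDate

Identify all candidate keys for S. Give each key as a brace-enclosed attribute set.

{BookID, MemberID}, {Branch, MemberID}

No FD produces {MemberID}, so it must be in every candidate key.
{BookID, MemberID}⁺ = {BookID, Branch, LoanDate, MemberID, Publisher}, which is every attribute, so {BookID, MemberID} is a candidate key.
{Branch, MemberID}⁺ = {BookID, Branch, LoanDate, MemberID, Publisher}, which is every attribute, so {Branch, MemberID} is a candidate key.
No proper subset of any of these is a key, and no other minimal superkey exists.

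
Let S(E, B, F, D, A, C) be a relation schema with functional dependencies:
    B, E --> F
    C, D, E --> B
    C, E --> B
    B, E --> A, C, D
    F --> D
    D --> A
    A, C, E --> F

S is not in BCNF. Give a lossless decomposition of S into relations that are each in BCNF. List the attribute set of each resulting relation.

Candidate keys of the original relation: {B, E}, {C, E}.
Within {A, B, C, D, E, F}: {F}⁺ ∩ {A, B, C, D, E, F} = {A, D, F}, not the whole set, so F --> A, D violates BCNF; decompose into {A, D, F} and {B, C, E, F}.
Within {A, D, F}: {D}⁺ ∩ {A, D, F} = {A, D}, not the whole set, so D --> A violates BCNF; decompose into {A, D} and {D, F}.
{A, D}: every determinant is a superkey — BCNF.
{D, F}: every determinant is a superkey — BCNF.
{B, C, E, F}: every determinant is a superkey — BCNF.

{A, D}; {B, C, E, F}; {D, F}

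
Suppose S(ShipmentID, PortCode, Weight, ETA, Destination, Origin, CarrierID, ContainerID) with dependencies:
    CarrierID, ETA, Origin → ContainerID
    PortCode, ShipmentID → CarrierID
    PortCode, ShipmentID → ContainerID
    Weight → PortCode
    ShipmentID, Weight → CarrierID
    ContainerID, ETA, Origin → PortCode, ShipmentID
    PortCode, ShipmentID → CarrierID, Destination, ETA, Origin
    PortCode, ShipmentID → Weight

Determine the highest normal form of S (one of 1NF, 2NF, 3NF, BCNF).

3NF

Candidate keys: {CarrierID, ETA, Origin}, {ContainerID, ETA, Origin}, {PortCode, ShipmentID}, {ShipmentID, Weight}. Prime attributes: {CarrierID, ContainerID, ETA, Origin, PortCode, ShipmentID, Weight}.
For Weight → PortCode we have {Weight}⁺ = {PortCode, Weight}; {Weight} is not a superkey, so BCNF fails.
Since {PortCode} ⊆ prime attributes and every other non-superkey FD also has a prime right side, the schema is in 3NF.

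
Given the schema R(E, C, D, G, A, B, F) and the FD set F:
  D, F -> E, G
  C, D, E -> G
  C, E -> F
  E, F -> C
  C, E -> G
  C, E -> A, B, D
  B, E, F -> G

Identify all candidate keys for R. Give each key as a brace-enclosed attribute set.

{C, E}, {D, F}, {E, F}

{C, E}⁺ = {A, B, C, D, E, F, G} — all of the relation — so {C, E} is a candidate key.
{D, F}⁺ = {A, B, C, D, E, F, G} — all of the relation — so {D, F} is a candidate key.
{E, F}⁺ = {A, B, C, D, E, F, G} — all of the relation — so {E, F} is a candidate key.
Any other superkey properly contains one of these, so there are no further candidate keys.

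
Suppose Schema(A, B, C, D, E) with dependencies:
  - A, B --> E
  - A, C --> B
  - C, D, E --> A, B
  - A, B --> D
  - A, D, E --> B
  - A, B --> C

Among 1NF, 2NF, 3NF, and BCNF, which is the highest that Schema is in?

BCNF

Candidate keys: {A, B}, {A, C}, {A, D, E}, {C, D, E}. Prime attributes: {A, B, C, D, E}.
The left-hand side of every FD is a superkey, so BCNF is satisfied.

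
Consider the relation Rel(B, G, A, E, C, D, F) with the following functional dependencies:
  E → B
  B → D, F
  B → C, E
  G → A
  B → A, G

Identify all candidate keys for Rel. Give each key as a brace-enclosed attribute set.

{B}, {E}

{B}⁺ = {A, B, C, D, E, F, G} — all of the relation — so {B} is a candidate key.
{E}⁺ = {A, B, C, D, E, F, G} — all of the relation — so {E} is a candidate key.
No proper subset of any of these is a key, and no other minimal superkey exists.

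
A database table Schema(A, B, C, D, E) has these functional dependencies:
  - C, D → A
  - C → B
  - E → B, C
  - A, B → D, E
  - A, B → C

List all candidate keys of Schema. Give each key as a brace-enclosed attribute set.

{A, B} is a candidate key since {A, B}⁺ = {A, B, C, D, E} covers every attribute.
{A, C} is a candidate key since {A, C}⁺ = {A, B, C, D, E} covers every attribute.
{A, E} is a candidate key since {A, E}⁺ = {A, B, C, D, E} covers every attribute.
{C, D} is a candidate key since {C, D}⁺ = {A, B, C, D, E} covers every attribute.
{D, E} is a candidate key since {D, E}⁺ = {A, B, C, D, E} covers every attribute.
These are minimal and exhaustive — every other superkey contains one of them.

{A, B}, {A, C}, {A, E}, {C, D}, {D, E}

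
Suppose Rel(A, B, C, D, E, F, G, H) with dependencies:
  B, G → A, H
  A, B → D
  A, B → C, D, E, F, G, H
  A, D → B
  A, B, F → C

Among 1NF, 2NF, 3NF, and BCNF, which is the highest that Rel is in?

BCNF

Candidate keys: {A, B}, {A, D}, {B, G}. Prime attributes: {A, B, D, G}.
Each dependency's left side is a superkey — BCNF holds.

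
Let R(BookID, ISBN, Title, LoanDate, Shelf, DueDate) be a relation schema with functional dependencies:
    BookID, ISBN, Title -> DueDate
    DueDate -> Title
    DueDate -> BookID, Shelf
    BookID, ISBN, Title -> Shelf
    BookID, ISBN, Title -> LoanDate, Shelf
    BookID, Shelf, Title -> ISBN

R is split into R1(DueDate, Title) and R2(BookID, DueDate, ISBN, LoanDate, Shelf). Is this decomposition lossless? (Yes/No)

R1 ∩ R2 = {DueDate}; its closure under F is {BookID, DueDate, ISBN, LoanDate, Shelf, Title}.
R1 is contained in that closure, so R1 ∩ R2 -> R1 holds and the join is lossless.

Yes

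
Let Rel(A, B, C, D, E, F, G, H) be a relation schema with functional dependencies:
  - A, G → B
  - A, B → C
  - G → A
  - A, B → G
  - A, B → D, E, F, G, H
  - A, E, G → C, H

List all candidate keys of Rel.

{A, B}, {G}

{G}⁺ = {A, B, C, D, E, F, G, H}, which is every attribute, so {G} is a candidate key.
{A, B}⁺ = {A, B, C, D, E, F, G, H}, which is every attribute, so {A, B} is a candidate key.
No proper subset of any of these is a key, and no other minimal superkey exists.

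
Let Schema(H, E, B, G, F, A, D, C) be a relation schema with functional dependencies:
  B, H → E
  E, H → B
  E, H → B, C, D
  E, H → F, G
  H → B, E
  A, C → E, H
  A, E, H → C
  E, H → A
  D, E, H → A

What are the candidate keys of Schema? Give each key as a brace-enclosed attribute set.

{H} is a candidate key since {H}⁺ = {A, B, C, D, E, F, G, H} covers every attribute.
{A, C} is a candidate key since {A, C}⁺ = {A, B, C, D, E, F, G, H} covers every attribute.
No proper subset of any of these is a key, and no other minimal superkey exists.

{A, C}, {H}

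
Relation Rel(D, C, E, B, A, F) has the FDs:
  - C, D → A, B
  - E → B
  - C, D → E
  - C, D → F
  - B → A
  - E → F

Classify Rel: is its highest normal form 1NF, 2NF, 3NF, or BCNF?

2NF

Candidate key: {C, D}. Prime attributes: {C, D}.
E → B breaks BCNF: {E}⁺ = {A, B, E, F}, so {E} is not a superkey.
E → B has non-prime {B} on the right and a non-superkey on the left, so 3NF fails.
No non-prime attribute depends on a proper subset of any candidate key, so 2NF holds.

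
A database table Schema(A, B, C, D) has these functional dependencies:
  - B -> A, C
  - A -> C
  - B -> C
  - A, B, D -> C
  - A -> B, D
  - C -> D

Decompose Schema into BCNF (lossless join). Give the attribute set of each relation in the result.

Candidate keys of the original relation: {A}, {B}.
{A, B, C, D}: {C} determines {C, D} here but is not a superkey — split on C -> D, giving {C, D} and {A, B, C}.
{C, D} has no BCNF violation.
{A, B, C} has no BCNF violation.

{A, B, C}; {C, D}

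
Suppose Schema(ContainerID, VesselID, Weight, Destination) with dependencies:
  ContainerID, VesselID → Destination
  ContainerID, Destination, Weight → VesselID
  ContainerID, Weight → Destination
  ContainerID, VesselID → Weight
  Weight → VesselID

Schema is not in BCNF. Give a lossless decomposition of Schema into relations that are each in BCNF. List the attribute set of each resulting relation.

Candidate keys of the original relation: {ContainerID, VesselID}, {ContainerID, Weight}.
Within {ContainerID, Destination, VesselID, Weight}: {Weight}⁺ ∩ {ContainerID, Destination, VesselID, Weight} = {VesselID, Weight}, not the whole set, so Weight → VesselID violates BCNF; decompose into {VesselID, Weight} and {ContainerID, Destination, Weight}.
{VesselID, Weight} has no BCNF violation.
{ContainerID, Destination, Weight} has no BCNF violation.

{ContainerID, Destination, Weight}; {VesselID, Weight}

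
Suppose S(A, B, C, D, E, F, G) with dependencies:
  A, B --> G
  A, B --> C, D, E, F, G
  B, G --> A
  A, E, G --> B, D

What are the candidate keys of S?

{A, B}, {A, E, G}, {B, G}

{A, B}⁺ = {A, B, C, D, E, F, G}, which is every attribute, so {A, B} is a candidate key.
{B, G}⁺ = {A, B, C, D, E, F, G}, which is every attribute, so {B, G} is a candidate key.
{A, E, G}⁺ = {A, B, C, D, E, F, G}, which is every attribute, so {A, E, G} is a candidate key.
Any other superkey properly contains one of these, so there are no further candidate keys.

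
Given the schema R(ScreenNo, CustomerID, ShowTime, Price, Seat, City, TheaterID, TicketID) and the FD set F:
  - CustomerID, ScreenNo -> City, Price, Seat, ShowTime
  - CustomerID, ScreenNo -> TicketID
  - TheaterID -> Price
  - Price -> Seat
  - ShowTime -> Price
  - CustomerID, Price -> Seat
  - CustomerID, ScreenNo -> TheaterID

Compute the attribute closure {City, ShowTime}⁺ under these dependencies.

{City, Price, Seat, ShowTime}

Start with {City, ShowTime}.
ShowTime -> Price applies; add {Price} → now {City, Price, ShowTime}.
Price -> Seat applies; add {Seat} → now {City, Price, Seat, ShowTime}.
No further FD applies.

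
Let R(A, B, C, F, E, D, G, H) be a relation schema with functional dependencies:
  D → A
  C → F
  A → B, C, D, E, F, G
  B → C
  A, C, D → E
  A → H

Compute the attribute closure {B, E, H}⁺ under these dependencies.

{B, C, E, F, H}

Start with {B, E, H}.
B → C applies; add {C} → now {B, C, E, H}.
C → F applies; add {F} → now {B, C, E, F, H}.
No further FD applies.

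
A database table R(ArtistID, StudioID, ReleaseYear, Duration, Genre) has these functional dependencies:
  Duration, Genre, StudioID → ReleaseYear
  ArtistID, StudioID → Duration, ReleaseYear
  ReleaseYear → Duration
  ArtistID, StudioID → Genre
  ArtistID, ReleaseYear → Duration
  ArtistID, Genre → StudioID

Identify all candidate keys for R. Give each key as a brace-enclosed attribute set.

No FD produces {ArtistID}, so it must be in every candidate key.
Closure of {ArtistID, Genre} is {ArtistID, Duration, Genre, ReleaseYear, StudioID}, the whole schema; {ArtistID, Genre} is a candidate key.
Closure of {ArtistID, StudioID} is {ArtistID, Duration, Genre, ReleaseYear, StudioID}, the whole schema; {ArtistID, StudioID} is a candidate key.
These are minimal and exhaustive — every other superkey contains one of them.

{ArtistID, Genre}, {ArtistID, StudioID}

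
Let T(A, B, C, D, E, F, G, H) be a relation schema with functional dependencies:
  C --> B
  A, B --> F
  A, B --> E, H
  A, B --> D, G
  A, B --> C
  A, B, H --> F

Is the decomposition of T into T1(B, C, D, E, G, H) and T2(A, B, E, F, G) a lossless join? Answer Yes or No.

No

The shared attributes are {B, E, G} and {B, E, G}⁺ = {B, E, G}.
Neither T1 nor T2 is contained in that closure, so the decomposition is lossy.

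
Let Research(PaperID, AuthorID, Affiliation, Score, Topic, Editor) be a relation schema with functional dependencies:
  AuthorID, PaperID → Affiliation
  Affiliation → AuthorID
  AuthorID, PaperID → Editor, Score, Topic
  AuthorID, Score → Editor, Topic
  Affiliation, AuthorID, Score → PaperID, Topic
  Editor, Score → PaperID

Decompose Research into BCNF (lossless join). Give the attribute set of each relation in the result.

{Affiliation, AuthorID}; {Affiliation, Editor, Score, Topic}; {Editor, PaperID, Score}

Candidate keys of the original relation: {Affiliation, PaperID}, {Affiliation, Score}, {AuthorID, PaperID}, {AuthorID, Score}.
{Affiliation, AuthorID, Editor, PaperID, Score, Topic}: {Affiliation} determines {Affiliation, AuthorID} here but is not a superkey — split on Affiliation → AuthorID, giving {Affiliation, AuthorID} and {Affiliation, Editor, PaperID, Score, Topic}.
{Affiliation, AuthorID} has no BCNF violation.
{Affiliation, Editor, PaperID, Score, Topic}: {Editor, Score} determines {Editor, PaperID, Score} here but is not a superkey — split on Editor, Score → PaperID, giving {Editor, PaperID, Score} and {Affiliation, Editor, Score, Topic}.
{Editor, PaperID, Score} has no BCNF violation.
{Affiliation, Editor, Score, Topic} has no BCNF violation.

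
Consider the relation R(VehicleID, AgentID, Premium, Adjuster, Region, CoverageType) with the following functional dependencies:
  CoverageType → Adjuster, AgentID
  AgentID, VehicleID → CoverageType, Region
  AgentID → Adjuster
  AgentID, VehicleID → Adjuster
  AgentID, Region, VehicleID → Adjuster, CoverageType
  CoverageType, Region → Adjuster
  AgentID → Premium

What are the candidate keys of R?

No FD produces {VehicleID}, so it must be in every candidate key.
Closure of {AgentID, VehicleID} is {Adjuster, AgentID, CoverageType, Premium, Region, VehicleID}, the whole schema; {AgentID, VehicleID} is a candidate key.
Closure of {CoverageType, VehicleID} is {Adjuster, AgentID, CoverageType, Premium, Region, VehicleID}, the whole schema; {CoverageType, VehicleID} is a candidate key.
No proper subset of any of these is a key, and no other minimal superkey exists.

{AgentID, VehicleID}, {CoverageType, VehicleID}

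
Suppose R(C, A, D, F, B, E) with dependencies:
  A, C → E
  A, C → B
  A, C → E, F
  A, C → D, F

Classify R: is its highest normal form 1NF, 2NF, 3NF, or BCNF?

BCNF

Candidate key: {A, C}. Prime attributes: {A, C}.
Every FD has a superkey on the left, so the relation is in BCNF.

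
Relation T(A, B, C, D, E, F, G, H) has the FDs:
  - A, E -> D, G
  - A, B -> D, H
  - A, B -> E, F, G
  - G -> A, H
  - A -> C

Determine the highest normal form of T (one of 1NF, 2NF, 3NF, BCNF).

Candidate keys: {A, B}, {B, G}. Prime attributes: {A, B, G}.
A, E -> D, G: {A, E}⁺ = {A, C, D, E, G, H}, which is not all of the attributes, so the left side is not a superkey — BCNF is violated.
A, E -> D, G has non-prime {D} on the right and a non-superkey on the left, so 3NF fails.
{A} is a proper subset of the key {A, B}, and {A}⁺ contains the non-prime attribute {C} — a partial dependency, so 2NF is violated.

1NF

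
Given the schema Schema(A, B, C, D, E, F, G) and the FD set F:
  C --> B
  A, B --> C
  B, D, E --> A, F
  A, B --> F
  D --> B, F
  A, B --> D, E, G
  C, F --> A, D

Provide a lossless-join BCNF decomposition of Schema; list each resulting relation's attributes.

Candidate keys of the original relation: {A, B}, {A, C}, {A, D}, {C, D}, {C, F}, {D, E}.
In {A, B, C, D, E, F, G}, {C} is not a superkey ({C}⁺ restricted to this set is {B, C}), so split on C --> B into {B, C} and {A, C, D, E, F, G}.
{B, C} is in BCNF.
In {A, C, D, E, F, G}, {D} is not a superkey ({D}⁺ restricted to this set is {D, F}), so split on D --> F into {D, F} and {A, C, D, E, G}.
{D, F} is in BCNF.
{A, C, D, E, G} is in BCNF.

{A, C, D, E, G}; {B, C}; {D, F}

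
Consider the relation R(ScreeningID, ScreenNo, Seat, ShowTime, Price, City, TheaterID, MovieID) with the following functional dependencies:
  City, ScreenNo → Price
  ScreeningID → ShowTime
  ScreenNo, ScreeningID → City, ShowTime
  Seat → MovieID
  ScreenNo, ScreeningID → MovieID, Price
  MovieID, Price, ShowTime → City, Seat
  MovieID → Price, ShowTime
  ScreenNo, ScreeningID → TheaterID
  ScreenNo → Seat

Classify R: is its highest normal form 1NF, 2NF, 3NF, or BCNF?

1NF

Candidate key: {ScreenNo, ScreeningID}. Prime attributes: {ScreenNo, ScreeningID}.
City, ScreenNo → Price breaks BCNF: {City, ScreenNo}⁺ = {City, MovieID, Price, ScreenNo, Seat, ShowTime}, so {City, ScreenNo} is not a superkey.
City, ScreenNo → Price determines the non-prime attribute {Price} from a non-superkey — 3NF is violated.
The proper key subset {ScreenNo} of {ScreenNo, ScreeningID} determines non-prime {City, MovieID, Price, Seat, ShowTime}, so the relation is not even in 2NF.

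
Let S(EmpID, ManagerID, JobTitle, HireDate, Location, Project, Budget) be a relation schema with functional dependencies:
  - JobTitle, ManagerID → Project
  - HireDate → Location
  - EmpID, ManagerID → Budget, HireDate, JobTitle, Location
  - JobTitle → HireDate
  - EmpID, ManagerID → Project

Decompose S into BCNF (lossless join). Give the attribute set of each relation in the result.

{Budget, EmpID, JobTitle, ManagerID}; {HireDate, JobTitle}; {HireDate, Location}; {JobTitle, ManagerID, Project}

Candidate key of the original relation: {EmpID, ManagerID}.
Within {Budget, EmpID, HireDate, JobTitle, Location, ManagerID, Project}: {JobTitle, ManagerID}⁺ ∩ {Budget, EmpID, HireDate, JobTitle, Location, ManagerID, Project} = {HireDate, JobTitle, Location, ManagerID, Project}, not the whole set, so JobTitle, ManagerID → HireDate, Location, Project violates BCNF; decompose into {HireDate, JobTitle, Location, ManagerID, Project} and {Budget, EmpID, JobTitle, ManagerID}.
Within {HireDate, JobTitle, Location, ManagerID, Project}: {HireDate}⁺ ∩ {HireDate, JobTitle, Location, ManagerID, Project} = {HireDate, Location}, not the whole set, so HireDate → Location violates BCNF; decompose into {HireDate, Location} and {HireDate, JobTitle, ManagerID, Project}.
{HireDate, Location} is in BCNF.
Within {HireDate, JobTitle, ManagerID, Project}: {JobTitle}⁺ ∩ {HireDate, JobTitle, ManagerID, Project} = {HireDate, JobTitle}, not the whole set, so JobTitle → HireDate violates BCNF; decompose into {HireDate, JobTitle} and {JobTitle, ManagerID, Project}.
{HireDate, JobTitle} is in BCNF.
{JobTitle, ManagerID, Project} is in BCNF.
{Budget, EmpID, JobTitle, ManagerID} is in BCNF.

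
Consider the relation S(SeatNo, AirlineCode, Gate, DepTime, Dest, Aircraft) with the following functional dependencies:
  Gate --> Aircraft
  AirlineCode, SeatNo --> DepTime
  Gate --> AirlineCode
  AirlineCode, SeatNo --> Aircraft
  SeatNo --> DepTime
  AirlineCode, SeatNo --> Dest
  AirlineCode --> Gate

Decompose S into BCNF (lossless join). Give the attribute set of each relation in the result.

{Aircraft, AirlineCode, Gate}; {DepTime, SeatNo}; {Dest, Gate, SeatNo}

Candidate keys of the original relation: {AirlineCode, SeatNo}, {Gate, SeatNo}.
{Aircraft, AirlineCode, DepTime, Dest, Gate, SeatNo}: {Gate} determines {Aircraft, AirlineCode, Gate} here but is not a superkey — split on Gate --> Aircraft, AirlineCode, giving {Aircraft, AirlineCode, Gate} and {DepTime, Dest, Gate, SeatNo}.
{Aircraft, AirlineCode, Gate}: every determinant is a superkey — BCNF.
{DepTime, Dest, Gate, SeatNo}: {SeatNo} determines {DepTime, SeatNo} here but is not a superkey — split on SeatNo --> DepTime, giving {DepTime, SeatNo} and {Dest, Gate, SeatNo}.
{DepTime, SeatNo}: every determinant is a superkey — BCNF.
{Dest, Gate, SeatNo}: every determinant is a superkey — BCNF.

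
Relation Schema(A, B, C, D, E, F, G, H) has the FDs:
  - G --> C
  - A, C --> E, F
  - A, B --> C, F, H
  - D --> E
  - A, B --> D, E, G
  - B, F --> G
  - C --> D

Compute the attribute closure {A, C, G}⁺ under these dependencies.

{A, C, D, E, F, G}

Start with {A, C, G}.
A, C --> E, F applies; add {E, F} → now {A, C, E, F, G}.
C --> D applies; add {D} → now {A, C, D, E, F, G}.
No further FD applies.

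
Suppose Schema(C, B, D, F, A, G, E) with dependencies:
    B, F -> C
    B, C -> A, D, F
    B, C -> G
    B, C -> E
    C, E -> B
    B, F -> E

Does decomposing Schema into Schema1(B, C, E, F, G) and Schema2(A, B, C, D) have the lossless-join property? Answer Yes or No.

Schema1 ∩ Schema2 = {B, C}; its closure under F is {A, B, C, D, E, F, G}.
This includes all of Schema1, so the common attributes are a superkey of Schema1 — the join is lossless.

Yes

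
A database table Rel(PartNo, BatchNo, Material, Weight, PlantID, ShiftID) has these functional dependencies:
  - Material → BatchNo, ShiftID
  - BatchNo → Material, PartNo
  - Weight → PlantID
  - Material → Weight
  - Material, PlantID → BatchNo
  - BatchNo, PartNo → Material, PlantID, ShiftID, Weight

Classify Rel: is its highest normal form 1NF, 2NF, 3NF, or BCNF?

Candidate keys: {BatchNo}, {Material}. Prime attributes: {BatchNo, Material}.
Weight → PlantID breaks BCNF: {Weight}⁺ = {PlantID, Weight}, so {Weight} is not a superkey.
Weight → PlantID determines the non-prime attribute {PlantID} from a non-superkey — 3NF is violated.
With only single-attribute keys there can be no partial dependency, so 2NF holds.

2NF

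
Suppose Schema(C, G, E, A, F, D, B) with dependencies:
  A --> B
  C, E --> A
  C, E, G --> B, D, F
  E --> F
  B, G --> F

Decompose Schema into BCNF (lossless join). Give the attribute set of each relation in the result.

Candidate key of the original relation: {C, E, G}.
{A, B, C, D, E, F, G}: {A} determines {A, B} here but is not a superkey — split on A --> B, giving {A, B} and {A, C, D, E, F, G}.
{A, B} is in BCNF.
{A, C, D, E, F, G}: {C, E} determines {A, C, E, F} here but is not a superkey — split on C, E --> A, F, giving {A, C, E, F} and {C, D, E, G}.
{A, C, E, F}: {E} determines {E, F} here but is not a superkey — split on E --> F, giving {E, F} and {A, C, E}.
{E, F} is in BCNF.
{A, C, E} is in BCNF.
{C, D, E, G} is in BCNF.

{A, B}; {A, C, E}; {C, D, E, G}; {E, F}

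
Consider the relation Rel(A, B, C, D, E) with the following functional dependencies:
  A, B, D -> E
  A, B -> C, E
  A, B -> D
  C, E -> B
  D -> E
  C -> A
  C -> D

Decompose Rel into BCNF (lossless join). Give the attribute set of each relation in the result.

Candidate keys of the original relation: {A, B}, {C}.
{A, B, C, D, E}: {D} determines {D, E} here but is not a superkey — split on D -> E, giving {D, E} and {A, B, C, D}.
{D, E} has no BCNF violation.
{A, B, C, D} has no BCNF violation.

{A, B, C, D}; {D, E}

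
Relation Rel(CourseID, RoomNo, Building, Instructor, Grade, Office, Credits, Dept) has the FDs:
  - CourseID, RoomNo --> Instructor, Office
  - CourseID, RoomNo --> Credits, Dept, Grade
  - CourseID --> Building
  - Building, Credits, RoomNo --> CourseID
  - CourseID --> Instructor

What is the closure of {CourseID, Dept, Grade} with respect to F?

Start with {CourseID, Dept, Grade}.
CourseID --> Building applies; add {Building} → now {Building, CourseID, Dept, Grade}.
CourseID --> Instructor applies; add {Instructor} → now {Building, CourseID, Dept, Grade, Instructor}.
No further FD applies.

{Building, CourseID, Dept, Grade, Instructor}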